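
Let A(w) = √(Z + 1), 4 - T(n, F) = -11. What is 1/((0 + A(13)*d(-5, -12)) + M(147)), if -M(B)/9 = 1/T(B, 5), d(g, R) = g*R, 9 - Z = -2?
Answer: 5/359997 + 1000*√3/359997 ≈ 0.0048252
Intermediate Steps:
Z = 11 (Z = 9 - 1*(-2) = 9 + 2 = 11)
d(g, R) = R*g
T(n, F) = 15 (T(n, F) = 4 - 1*(-11) = 4 + 11 = 15)
A(w) = 2*√3 (A(w) = √(11 + 1) = √12 = 2*√3)
M(B) = -⅗ (M(B) = -9/15 = -9*1/15 = -⅗)
1/((0 + A(13)*d(-5, -12)) + M(147)) = 1/((0 + (2*√3)*(-12*(-5))) - ⅗) = 1/((0 + (2*√3)*60) - ⅗) = 1/((0 + 120*√3) - ⅗) = 1/(120*√3 - ⅗) = 1/(-⅗ + 120*√3)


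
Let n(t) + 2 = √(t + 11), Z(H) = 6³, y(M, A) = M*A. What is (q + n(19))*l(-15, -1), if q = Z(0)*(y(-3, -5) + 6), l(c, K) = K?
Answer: -4534 - √30 ≈ -4539.5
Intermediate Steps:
y(M, A) = A*M
Z(H) = 216
n(t) = -2 + √(11 + t) (n(t) = -2 + √(t + 11) = -2 + √(11 + t))
q = 4536 (q = 216*(-5*(-3) + 6) = 216*(15 + 6) = 216*21 = 4536)
(q + n(19))*l(-15, -1) = (4536 + (-2 + √(11 + 19)))*(-1) = (4536 + (-2 + √30))*(-1) = (4534 + √30)*(-1) = -4534 - √30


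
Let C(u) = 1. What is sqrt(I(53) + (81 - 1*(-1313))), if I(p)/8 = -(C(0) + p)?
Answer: sqrt(962) ≈ 31.016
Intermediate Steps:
I(p) = -8 - 8*p (I(p) = 8*(-(1 + p)) = 8*(-1 - p) = -8 - 8*p)
sqrt(I(53) + (81 - 1*(-1313))) = sqrt((-8 - 8*53) + (81 - 1*(-1313))) = sqrt((-8 - 424) + (81 + 1313)) = sqrt(-432 + 1394) = sqrt(962)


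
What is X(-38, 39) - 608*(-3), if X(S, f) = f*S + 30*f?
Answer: 1512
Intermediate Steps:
X(S, f) = 30*f + S*f (X(S, f) = S*f + 30*f = 30*f + S*f)
X(-38, 39) - 608*(-3) = 39*(30 - 38) - 608*(-3) = 39*(-8) + 1824 = -312 + 1824 = 1512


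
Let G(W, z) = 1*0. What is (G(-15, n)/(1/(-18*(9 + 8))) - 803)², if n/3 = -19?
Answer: 644809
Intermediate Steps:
n = -57 (n = 3*(-19) = -57)
G(W, z) = 0
(G(-15, n)/(1/(-18*(9 + 8))) - 803)² = (0/(1/(-18*(9 + 8))) - 803)² = (0/(1/(-18*17)) - 803)² = (0/(1/(-306)) - 803)² = (0/(-1/306) - 803)² = (0*(-306) - 803)² = (0 - 803)² = (-803)² = 644809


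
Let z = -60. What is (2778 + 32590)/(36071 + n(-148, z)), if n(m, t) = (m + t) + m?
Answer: 35368/35715 ≈ 0.99028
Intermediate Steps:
n(m, t) = t + 2*m
(2778 + 32590)/(36071 + n(-148, z)) = (2778 + 32590)/(36071 + (-60 + 2*(-148))) = 35368/(36071 + (-60 - 296)) = 35368/(36071 - 356) = 35368/35715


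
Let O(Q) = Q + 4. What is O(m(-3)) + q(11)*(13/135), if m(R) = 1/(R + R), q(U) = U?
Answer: 1321/270 ≈ 4.8926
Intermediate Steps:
m(R) = 1/(2*R)
O(Q) = 4 + Q
O(m(-3)) + q(11)*(13/135) = (4 + (½)/(-3)) + 11*(13/135) = (4 + (½)*(-⅓)) + 11*(13*(1/135)) = (4 - ⅙) + 11*(13/135) = 23/6 + 143/135 = 1321/270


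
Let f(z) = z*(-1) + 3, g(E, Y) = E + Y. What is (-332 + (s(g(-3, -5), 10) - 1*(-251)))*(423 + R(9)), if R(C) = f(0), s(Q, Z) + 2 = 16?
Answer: -28542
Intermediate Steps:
s(Q, Z) = 14 (s(Q, Z) = -2 + 16 = 14)
f(z) = 3 - z (f(z) = -z + 3 = 3 - z)
R(C) = 3 (R(C) = 3 - 1*0 = 3 + 0 = 3)
(-332 + (s(g(-3, -5), 10) - 1*(-251)))*(423 + R(9)) = (-332 + (14 - 1*(-251)))*(423 + 3) = (-332 + (14 + 251))*426 = (-332 + 265)*426 = -67*426 = -28542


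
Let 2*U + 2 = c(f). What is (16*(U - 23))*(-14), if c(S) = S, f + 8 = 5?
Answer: 5712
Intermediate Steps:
f = -3 (f = -8 + 5 = -3)
U = -5/2 (U = -1 + (½)*(-3) = -1 - 3/2 = -5/2 ≈ -2.5000)
(16*(U - 23))*(-14) = (16*(-5/2 - 23))*(-14) = (16*(-51/2))*(-14) = -408*(-14) = 5712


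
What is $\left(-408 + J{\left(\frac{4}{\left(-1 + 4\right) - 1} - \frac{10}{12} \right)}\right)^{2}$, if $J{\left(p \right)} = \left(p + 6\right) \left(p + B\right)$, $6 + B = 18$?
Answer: $\frac{127486681}{1296} \approx 98369.0$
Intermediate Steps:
$B = 12$ ($B = -6 + 18 = 12$)
$J{\left(p \right)} = \left(6 + p\right) \left(12 + p\right)$ ($J{\left(p \right)} = \left(p + 6\right) \left(p + 12\right) = \left(6 + p\right) \left(12 + p\right)$)
$\left(-408 + J{\left(\frac{4}{\left(-1 + 4\right) - 1} - \frac{10}{12} \right)}\right)^{2} = \left(-408 + \left(72 + \left(\frac{4}{\left(-1 + 4\right) - 1} - \frac{10}{12}\right)^{2} + 18 \left(\frac{4}{\left(-1 + 4\right) - 1} - \frac{10}{12}\right)\right)\right)^{2} = \left(-408 + \left(72 + \left(\frac{4}{3 - 1} - \frac{5}{6}\right)^{2} + 18 \left(\frac{4}{3 - 1} - \frac{5}{6}\right)\right)\right)^{2} = \left(-408 + \left(72 + \left(\frac{4}{2} - \frac{5}{6}\right)^{2} + 18 \left(\frac{4}{2} - \frac{5}{6}\right)\right)\right)^{2} = \left(-408 + \left(72 + \left(4 \cdot \frac{1}{2} - \frac{5}{6}\right)^{2} + 18 \left(4 \cdot \frac{1}{2} - \frac{5}{6}\right)\right)\right)^{2} = \left(-408 + \left(72 + \left(2 - \frac{5}{6}\right)^{2} + 18 \left(2 - \frac{5}{6}\right)\right)\right)^{2} = \left(-408 + \left(72 + \left(\frac{7}{6}\right)^{2} + 18 \cdot \frac{7}{6}\right)\right)^{2} = \left(-408 + \left(72 + \frac{49}{36} + 21\right)\right)^{2} = \left(-408 + \frac{3397}{36}\right)^{2} = \left(- \frac{11291}{36}\right)^{2} = \frac{127486681}{1296}$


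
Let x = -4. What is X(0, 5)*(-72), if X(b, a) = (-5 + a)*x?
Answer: 0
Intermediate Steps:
X(b, a) = 20 - 4*a (X(b, a) = (-5 + a)*(-4) = 20 - 4*a)
X(0, 5)*(-72) = (20 - 4*5)*(-72) = (20 - 20)*(-72) = 0*(-72) = 0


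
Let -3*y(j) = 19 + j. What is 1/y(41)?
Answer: -1/20 ≈ -0.050000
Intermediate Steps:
y(j) = -19/3 - j/3 (y(j) = -(19 + j)/3 = -19/3 - j/3)
1/y(41) = 1/(-19/3 - 1/3*41) = 1/(-19/3 - 41/3) = 1/(-20) = -1/20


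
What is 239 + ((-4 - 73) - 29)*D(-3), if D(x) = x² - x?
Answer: -1033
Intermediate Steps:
239 + ((-4 - 73) - 29)*D(-3) = 239 + ((-4 - 73) - 29)*(-3*(-1 - 3)) = 239 + (-77 - 29)*(-3*(-4)) = 239 - 106*12 = 239 - 1272 = -1033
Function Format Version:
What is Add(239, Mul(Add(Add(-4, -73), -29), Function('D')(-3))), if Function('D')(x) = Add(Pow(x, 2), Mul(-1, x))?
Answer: -1033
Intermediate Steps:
Add(239, Mul(Add(Add(-4, -73), -29), Function('D')(-3))) = Add(239, Mul(Add(Add(-4, -73), -29), Mul(-3, Add(-1, -3)))) = Add(239, Mul(Add(-77, -29), Mul(-3, -4))) = Add(239, Mul(-106, 12)) = Add(239, -1272) = -1033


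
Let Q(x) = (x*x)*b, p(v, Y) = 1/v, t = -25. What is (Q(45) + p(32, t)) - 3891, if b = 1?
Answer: -59711/32 ≈ -1866.0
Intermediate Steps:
Q(x) = x**2 (Q(x) = (x*x)*1 = x**2*1 = x**2)
(Q(45) + p(32, t)) - 3891 = (45**2 + 1/32) - 3891 = (2025 + 1/32) - 3891 = 64801/32 - 3891 = -59711/32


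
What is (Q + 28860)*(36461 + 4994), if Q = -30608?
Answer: -72463340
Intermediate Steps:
(Q + 28860)*(36461 + 4994) = (-30608 + 28860)*(36461 + 4994) = -1748*41455 = -72463340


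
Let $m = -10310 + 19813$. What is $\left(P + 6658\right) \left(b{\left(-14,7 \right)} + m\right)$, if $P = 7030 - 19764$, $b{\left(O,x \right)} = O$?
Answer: $-57655164$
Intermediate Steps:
$m = 9503$
$P = -12734$
$\left(P + 6658\right) \left(b{\left(-14,7 \right)} + m\right) = \left(-12734 + 6658\right) \left(-14 + 9503\right) = \left(-6076\right) 9489 = -57655164$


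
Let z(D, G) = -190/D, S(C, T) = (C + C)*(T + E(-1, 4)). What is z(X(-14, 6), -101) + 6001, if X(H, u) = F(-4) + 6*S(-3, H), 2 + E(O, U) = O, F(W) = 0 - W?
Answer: 1848213/308 ≈ 6000.7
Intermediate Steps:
F(W) = -W
E(O, U) = -2 + O
S(C, T) = 2*C*(-3 + T) (S(C, T) = (C + C)*(T + (-2 - 1)) = (2*C)*(T - 3) = (2*C)*(-3 + T) = 2*C*(-3 + T))
X(H, u) = 112 - 36*H (X(H, u) = -1*(-4) + 6*(2*(-3)*(-3 + H)) = 4 + 6*(18 - 6*H) = 4 + (108 - 36*H) = 112 - 36*H)
z(X(-14, 6), -101) + 6001 = -190/(112 - 36*(-14)) + 6001 = -190/(112 + 504) + 6001 = -190/616 + 6001 = -190*1/616 + 6001 = -95/308 + 6001 = 1848213/308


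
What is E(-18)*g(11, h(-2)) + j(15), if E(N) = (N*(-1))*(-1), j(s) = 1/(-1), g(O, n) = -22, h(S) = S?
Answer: 395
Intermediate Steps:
j(s) = -1
E(N) = N (E(N) = -N*(-1) = N)
E(-18)*g(11, h(-2)) + j(15) = -18*(-22) - 1 = 396 - 1 = 395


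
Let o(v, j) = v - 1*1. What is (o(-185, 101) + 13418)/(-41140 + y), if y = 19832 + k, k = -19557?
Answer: -13232/40865 ≈ -0.32380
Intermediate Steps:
o(v, j) = -1 + v (o(v, j) = v - 1 = -1 + v)
y = 275 (y = 19832 - 19557 = 275)
(o(-185, 101) + 13418)/(-41140 + y) = ((-1 - 185) + 13418)/(-41140 + 275) = (-186 + 13418)/(-40865) = 13232*(-1/40865) = -13232/40865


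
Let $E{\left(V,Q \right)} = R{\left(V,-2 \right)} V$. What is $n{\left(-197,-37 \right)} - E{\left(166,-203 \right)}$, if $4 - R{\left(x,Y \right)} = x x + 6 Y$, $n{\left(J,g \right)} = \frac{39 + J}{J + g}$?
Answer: $\frac{534881959}{117} \approx 4.5716 \cdot 10^{6}$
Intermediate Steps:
$n{\left(J,g \right)} = \frac{39 + J}{J + g}$
$R{\left(x,Y \right)} = 4 - x^{2} - 6 Y$ ($R{\left(x,Y \right)} = 4 - \left(x x + 6 Y\right) = 4 - \left(x^{2} + 6 Y\right) = 4 - x^{2} - 6 Y$)
$E{\left(V,Q \right)} = V \left(16 - V^{2}\right)$ ($E{\left(V,Q \right)} = \left(4 - V^{2} - -12\right) V = \left(4 - V^{2} + 12\right) V = \left(16 - V^{2}\right) V = V \left(16 - V^{2}\right)$)
$n{\left(-197,-37 \right)} - E{\left(166,-203 \right)} = \frac{39 - 197}{-197 - 37} - 166 \left(16 - 166^{2}\right) = \frac{1}{-234} \left(-158\right) - 166 \left(16 - 27556\right) = \left(- \frac{1}{234}\right) \left(-158\right) - 166 \left(16 - 27556\right) = \frac{79}{117} - 166 \left(-27540\right) = \frac{79}{117} - -4571640 = \frac{79}{117} + 4571640 = \frac{534881959}{117}$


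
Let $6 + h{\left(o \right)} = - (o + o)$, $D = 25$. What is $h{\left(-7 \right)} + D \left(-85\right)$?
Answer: $-2117$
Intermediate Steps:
$h{\left(o \right)} = -6 - 2 o$ ($h{\left(o \right)} = -6 - \left(o + o\right) = -6 - 2 o$)
$h{\left(-7 \right)} + D \left(-85\right) = \left(-6 - -14\right) + 25 \left(-85\right) = \left(-6 + 14\right) - 2125 = 8 - 2125 = -2117$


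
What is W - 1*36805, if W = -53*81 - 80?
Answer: -41178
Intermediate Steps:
W = -4373 (W = -4293 - 80 = -4373)
W - 1*36805 = -4373 - 1*36805 = -4373 - 36805 = -41178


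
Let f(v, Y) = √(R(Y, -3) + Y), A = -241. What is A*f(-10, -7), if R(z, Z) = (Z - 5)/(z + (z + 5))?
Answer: -241*I*√55/3 ≈ -595.77*I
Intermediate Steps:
R(z, Z) = (-5 + Z)/(5 + 2*z) (R(z, Z) = (-5 + Z)/(z + (5 + z)) = (-5 + Z)/(5 + 2*z))
f(v, Y) = √(Y - 8/(5 + 2*Y)) (f(v, Y) = √((-5 - 3)/(5 + 2*Y) + Y) = √(-8/(5 + 2*Y) + Y) = √(Y - 8/(5 + 2*Y)))
A*f(-10, -7) = -241*√(-8 - 7*(5 + 2*(-7)))*(I/3) = -241*√(-8 - 7*(5 - 14))*(I/3) = -241*√(-8 - 7*(-9))*(I/3) = -241*I*√(-8 + 63)/3 = -241*I*√55/3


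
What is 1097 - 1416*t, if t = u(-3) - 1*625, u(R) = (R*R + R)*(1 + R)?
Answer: 903089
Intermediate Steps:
u(R) = (1 + R)*(R + R²) (u(R) = (R² + R)*(1 + R) = (R + R²)*(1 + R) = (1 + R)*(R + R²))
t = -637 (t = -3*(1 + (-3)² + 2*(-3)) - 1*625 = -3*(1 + 9 - 6) - 625 = -3*4 - 625 = -12 - 625 = -637)
1097 - 1416*t = 1097 - 1416*(-637) = 1097 + 901992 = 903089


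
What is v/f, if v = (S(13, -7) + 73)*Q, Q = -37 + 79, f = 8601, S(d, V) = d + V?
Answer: 1106/2867 ≈ 0.38577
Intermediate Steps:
S(d, V) = V + d
Q = 42
v = 3318 (v = ((-7 + 13) + 73)*42 = (6 + 73)*42 = 79*42 = 3318)
v/f = 3318/8601 = 3318*(1/8601) = 1106/2867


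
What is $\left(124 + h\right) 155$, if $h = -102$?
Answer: $3410$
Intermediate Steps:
$\left(124 + h\right) 155 = \left(124 - 102\right) 155 = 22 \cdot 155 = 3410$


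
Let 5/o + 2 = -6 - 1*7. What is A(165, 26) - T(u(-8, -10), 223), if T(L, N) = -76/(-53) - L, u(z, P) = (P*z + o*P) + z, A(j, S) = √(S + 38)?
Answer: 13022/159 ≈ 81.899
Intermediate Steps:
o = -⅓ (o = 5/(-2 + (-6 - 1*7)) = 5/(-2 + (-6 - 7)) = 5/(-2 - 13) = 5/(-15) = 5*(-1/15) = -⅓ ≈ -0.33333)
A(j, S) = √(38 + S)
u(z, P) = z - P/3 + P*z (u(z, P) = (P*z - P/3) + z = (-P/3 + P*z) + z = z - P/3 + P*z)
T(L, N) = 76/53 - L (T(L, N) = -76*(-1/53) - L = 76/53 - L)
A(165, 26) - T(u(-8, -10), 223) = √(38 + 26) - (76/53 - (-8 - ⅓*(-10) - 10*(-8))) = √64 - (76/53 - (-8 + 10/3 + 80)) = 8 - (76/53 - 1*226/3) = 8 - (76/53 - 226/3) = 8 - 1*(-11750/159) = 8 + 11750/159 = 13022/159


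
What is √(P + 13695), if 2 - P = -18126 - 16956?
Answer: √48779 ≈ 220.86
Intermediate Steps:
P = 35084 (P = 2 - (-18126 - 16956) = 2 - 1*(-35082) = 2 + 35082 = 35084)
√(P + 13695) = √(35084 + 13695) = √48779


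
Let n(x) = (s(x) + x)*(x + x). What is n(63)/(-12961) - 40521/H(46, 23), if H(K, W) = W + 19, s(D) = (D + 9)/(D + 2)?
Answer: -11386525343/11794510 ≈ -965.41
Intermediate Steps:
s(D) = (9 + D)/(2 + D)
H(K, W) = 19 + W
n(x) = 2*x*(x + (9 + x)/(2 + x)) (n(x) = ((9 + x)/(2 + x) + x)*(x + x) = (x + (9 + x)/(2 + x))*(2*x) = 2*x*(x + (9 + x)/(2 + x)))
n(63)/(-12961) - 40521/H(46, 23) = (2*63*(9 + 63 + 63*(2 + 63))/(2 + 63))/(-12961) - 40521/(19 + 23) = (2*63*(9 + 63 + 63*65)/65)*(-1/12961) - 40521/42 = (2*63*(1/65)*(9 + 63 + 4095))*(-1/12961) - 40521*1/42 = (2*63*(1/65)*4167)*(-1/12961) - 13507/14 = (525042/65)*(-1/12961) - 13507/14 = -525042/842465 - 13507/14 = -11386525343/11794510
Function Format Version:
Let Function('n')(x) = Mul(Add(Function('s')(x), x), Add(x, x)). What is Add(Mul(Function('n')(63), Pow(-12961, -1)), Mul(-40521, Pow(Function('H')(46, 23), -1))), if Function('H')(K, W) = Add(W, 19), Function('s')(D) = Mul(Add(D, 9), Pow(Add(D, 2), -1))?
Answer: Rational(-11386525343, 11794510) ≈ -965.41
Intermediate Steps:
Function('s')(D) = Mul(Pow(Add(2, D), -1), Add(9, D)) (Function('s')(D) = Mul(Add(9, D), Pow(Add(2, D), -1)) = Mul(Pow(Add(2, D), -1), Add(9, D)))
Function('H')(K, W) = Add(19, W)
Function('n')(x) = Mul(2, x, Add(x, Mul(Pow(Add(2, x), -1), Add(9, x)))) (Function('n')(x) = Mul(Add(Mul(Pow(Add(2, x), -1), Add(9, x)), x), Add(x, x)) = Mul(Add(x, Mul(Pow(Add(2, x), -1), Add(9, x))), Mul(2, x)) = Mul(2, x, Add(x, Mul(Pow(Add(2, x), -1), Add(9, x)))))
Add(Mul(Function('n')(63), Pow(-12961, -1)), Mul(-40521, Pow(Function('H')(46, 23), -1))) = Add(Mul(Mul(2, 63, Pow(Add(2, 63), -1), Add(9, 63, Mul(63, Add(2, 63)))), Pow(-12961, -1)), Mul(-40521, Pow(Add(19, 23), -1))) = Add(Mul(Mul(2, 63, Pow(65, -1), Add(9, 63, Mul(63, 65))), Rational(-1, 12961)), Mul(-40521, Pow(42, -1))) = Add(Mul(Mul(2, 63, Rational(1, 65), Add(9, 63, 4095)), Rational(-1, 12961)), Mul(-40521, Rational(1, 42))) = Add(Mul(Mul(2, 63, Rational(1, 65), 4167), Rational(-1, 12961)), Rational(-13507, 14)) = Add(Mul(Rational(525042, 65), Rational(-1, 12961)), Rational(-13507, 14)) = Add(Rational(-525042, 842465), Rational(-13507, 14)) = Rational(-11386525343, 11794510)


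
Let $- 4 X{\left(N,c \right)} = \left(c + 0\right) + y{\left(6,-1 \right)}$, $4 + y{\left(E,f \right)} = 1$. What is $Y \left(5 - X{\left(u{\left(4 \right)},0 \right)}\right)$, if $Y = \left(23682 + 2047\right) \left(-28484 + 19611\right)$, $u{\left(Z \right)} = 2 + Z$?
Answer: $- \frac{3880988089}{4} \approx -9.7025 \cdot 10^{8}$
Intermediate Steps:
$y{\left(E,f \right)} = -3$ ($y{\left(E,f \right)} = -4 + 1 = -3$)
$Y = -228293417$ ($Y = 25729 \left(-8873\right) = -228293417$)
$X{\left(N,c \right)} = \frac{3}{4} - \frac{c}{4}$ ($X{\left(N,c \right)} = - \frac{\left(c + 0\right) - 3}{4} = - \frac{c - 3}{4} = - \frac{-3 + c}{4} = \frac{3}{4} - \frac{c}{4}$)
$Y \left(5 - X{\left(u{\left(4 \right)},0 \right)}\right) = - 228293417 \left(5 - \left(\frac{3}{4} - 0\right)\right) = - 228293417 \left(5 - \left(\frac{3}{4} + 0\right)\right) = - 228293417 \left(5 - \frac{3}{4}\right) = \left(-228293417\right) \frac{17}{4} = - \frac{3880988089}{4}$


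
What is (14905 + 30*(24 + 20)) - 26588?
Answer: -10363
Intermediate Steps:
(14905 + 30*(24 + 20)) - 26588 = (14905 + 30*44) - 26588 = (14905 + 1320) - 26588 = 16225 - 26588 = -10363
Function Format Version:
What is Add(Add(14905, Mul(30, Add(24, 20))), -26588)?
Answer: -10363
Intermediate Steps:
Add(Add(14905, Mul(30, Add(24, 20))), -26588) = Add(Add(14905, Mul(30, 44)), -26588) = Add(Add(14905, 1320), -26588) = Add(16225, -26588) = -10363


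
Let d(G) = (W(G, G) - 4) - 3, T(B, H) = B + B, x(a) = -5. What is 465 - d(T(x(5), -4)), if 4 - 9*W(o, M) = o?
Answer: 4234/9 ≈ 470.44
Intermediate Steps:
W(o, M) = 4/9 - o/9
T(B, H) = 2*B
d(G) = -59/9 - G/9 (d(G) = ((4/9 - G/9) - 4) - 3 = (-32/9 - G/9) - 3 = -59/9 - G/9)
465 - d(T(x(5), -4)) = 465 - (-59/9 - 2*(-5)/9) = 465 - (-59/9 - ⅑*(-10)) = 465 - (-59/9 + 10/9) = 465 - 1*(-49/9) = 465 + 49/9 = 4234/9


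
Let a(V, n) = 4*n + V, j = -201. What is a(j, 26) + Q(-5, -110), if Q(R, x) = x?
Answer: -207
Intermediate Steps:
a(V, n) = V + 4*n
a(j, 26) + Q(-5, -110) = (-201 + 4*26) - 110 = (-201 + 104) - 110 = -97 - 110 = -207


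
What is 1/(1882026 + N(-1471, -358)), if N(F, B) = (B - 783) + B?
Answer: 1/1880527 ≈ 5.3177e-7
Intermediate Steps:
N(F, B) = -783 + 2*B (N(F, B) = (-783 + B) + B = -783 + 2*B)
1/(1882026 + N(-1471, -358)) = 1/(1882026 + (-783 + 2*(-358))) = 1/(1882026 + (-783 - 716)) = 1/(1882026 - 1499) = 1/1880527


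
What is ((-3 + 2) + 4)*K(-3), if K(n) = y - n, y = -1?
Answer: 6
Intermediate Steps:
K(n) = -1 - n
((-3 + 2) + 4)*K(-3) = ((-3 + 2) + 4)*(-1 - 1*(-3)) = (-1 + 4)*(-1 + 3) = 3*2 = 6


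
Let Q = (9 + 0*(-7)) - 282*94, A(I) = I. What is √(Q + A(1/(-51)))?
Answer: 5*I*√2756958/51 ≈ 162.79*I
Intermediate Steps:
Q = -26499 (Q = (9 + 0) - 26508 = 9 - 26508 = -26499)
√(Q + A(1/(-51))) = √(-26499 + 1/(-51)) = √(-26499 - 1/51) = √(-1351450/51) = 5*I*√2756958/51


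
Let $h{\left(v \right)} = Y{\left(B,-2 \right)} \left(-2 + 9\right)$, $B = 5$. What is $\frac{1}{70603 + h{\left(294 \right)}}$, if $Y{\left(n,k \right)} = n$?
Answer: $\frac{1}{70638} \approx 1.4157 \cdot 10^{-5}$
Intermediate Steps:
$h{\left(v \right)} = 35$ ($h{\left(v \right)} = 5 \left(-2 + 9\right) = 5 \cdot 7 = 35$)
$\frac{1}{70603 + h{\left(294 \right)}} = \frac{1}{70603 + 35} = \frac{1}{70638}$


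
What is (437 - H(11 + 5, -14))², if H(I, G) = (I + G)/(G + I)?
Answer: 190096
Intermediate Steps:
H(I, G) = 1 (H(I, G) = (G + I)/(G + I) = 1)
(437 - H(11 + 5, -14))² = (437 - 1*1)² = (437 - 1)² = 436² = 190096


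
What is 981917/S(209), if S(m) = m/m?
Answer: 981917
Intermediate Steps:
S(m) = 1
981917/S(209) = 981917/1 = 981917*1 = 981917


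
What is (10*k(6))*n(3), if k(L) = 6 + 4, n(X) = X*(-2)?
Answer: -600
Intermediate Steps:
n(X) = -2*X
k(L) = 10
(10*k(6))*n(3) = (10*10)*(-2*3) = 100*(-6) = -600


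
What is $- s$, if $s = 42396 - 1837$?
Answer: $-40559$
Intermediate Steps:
$s = 40559$
$- s = \left(-1\right) 40559 = -40559$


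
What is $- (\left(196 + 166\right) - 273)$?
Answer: $-89$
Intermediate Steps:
$- (\left(196 + 166\right) - 273) = - (362 - 273) = \left(-1\right) 89 = -89$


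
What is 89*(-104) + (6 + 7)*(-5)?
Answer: -9321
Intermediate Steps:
89*(-104) + (6 + 7)*(-5) = -9256 + 13*(-5) = -9256 - 65 = -9321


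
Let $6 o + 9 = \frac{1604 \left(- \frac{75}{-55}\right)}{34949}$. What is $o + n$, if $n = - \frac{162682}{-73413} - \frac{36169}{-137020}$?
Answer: $\frac{3829901383152733}{3867090838465140} \approx 0.99038$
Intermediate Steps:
$n = \frac{24945962437}{10059049260}$ ($n = \left(-162682\right) \left(- \frac{1}{73413}\right) - - \frac{36169}{137020} = \frac{162682}{73413} + \frac{36169}{137020} = \frac{24945962437}{10059049260} \approx 2.48$)
$o = - \frac{1145297}{768878}$ ($o = - \frac{3}{2} + \frac{1604 \left(- \frac{75}{-55}\right) \frac{1}{34949}}{6} = - \frac{3}{2} + \frac{1604 \left(\left(-75\right) \left(- \frac{1}{55}\right)\right) \frac{1}{34949}}{6} = - \frac{3}{2} + \frac{1604 \cdot \frac{15}{11} \cdot \frac{1}{34949}}{6} = - \frac{3}{2} + \frac{\frac{24060}{11} \cdot \frac{1}{34949}}{6} = - \frac{3}{2} + \frac{1}{6} \cdot \frac{24060}{384439} = - \frac{3}{2} + \frac{4010}{384439} = - \frac{1145297}{768878} \approx -1.4896$)
$o + n = - \frac{1145297}{768878} + \frac{24945962437}{10059049260} = \frac{3829901383152733}{3867090838465140}$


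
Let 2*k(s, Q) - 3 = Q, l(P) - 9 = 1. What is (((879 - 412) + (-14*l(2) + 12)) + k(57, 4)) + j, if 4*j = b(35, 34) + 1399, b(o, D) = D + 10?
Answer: 2813/4 ≈ 703.25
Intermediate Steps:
b(o, D) = 10 + D
l(P) = 10 (l(P) = 9 + 1 = 10)
j = 1443/4 (j = ((10 + 34) + 1399)/4 = (44 + 1399)/4 = (¼)*1443 = 1443/4 ≈ 360.75)
k(s, Q) = 3/2 + Q/2
(((879 - 412) + (-14*l(2) + 12)) + k(57, 4)) + j = (((879 - 412) + (-14*10 + 12)) + (3/2 + (½)*4)) + 1443/4 = ((467 + (-140 + 12)) + (3/2 + 2)) + 1443/4 = ((467 - 128) + 7/2) + 1443/4 = (339 + 7/2) + 1443/4 = 685/2 + 1443/4 = 2813/4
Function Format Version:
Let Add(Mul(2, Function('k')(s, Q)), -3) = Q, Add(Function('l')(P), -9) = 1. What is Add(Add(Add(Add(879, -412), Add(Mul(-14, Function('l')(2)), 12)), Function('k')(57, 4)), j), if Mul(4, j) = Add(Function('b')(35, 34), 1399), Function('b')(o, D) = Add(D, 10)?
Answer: Rational(2813, 4) ≈ 703.25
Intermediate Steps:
Function('b')(o, D) = Add(10, D)
Function('l')(P) = 10 (Function('l')(P) = Add(9, 1) = 10)
j = Rational(1443, 4) (j = Mul(Rational(1, 4), Add(Add(10, 34), 1399)) = Mul(Rational(1, 4), Add(44, 1399)) = Mul(Rational(1, 4), 1443) = Rational(1443, 4) ≈ 360.75)
Function('k')(s, Q) = Add(Rational(3, 2), Mul(Rational(1, 2), Q))
Add(Add(Add(Add(879, -412), Add(Mul(-14, Function('l')(2)), 12)), Function('k')(57, 4)), j) = Add(Add(Add(Add(879, -412), Add(Mul(-14, 10), 12)), Add(Rational(3, 2), Mul(Rational(1, 2), 4))), Rational(1443, 4)) = Add(Add(Add(467, Add(-140, 12)), Add(Rational(3, 2), 2)), Rational(1443, 4)) = Add(Add(Add(467, -128), Rational(7, 2)), Rational(1443, 4)) = Add(Add(339, Rational(7, 2)), Rational(1443, 4)) = Add(Rational(685, 2), Rational(1443, 4)) = Rational(2813, 4)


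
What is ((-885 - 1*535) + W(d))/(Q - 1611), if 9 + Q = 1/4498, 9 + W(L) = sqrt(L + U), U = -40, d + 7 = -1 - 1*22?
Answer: 6427642/7286759 - 4498*I*sqrt(70)/7286759 ≈ 0.8821 - 0.0051646*I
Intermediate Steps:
d = -30 (d = -7 + (-1 - 1*22) = -7 + (-1 - 22) = -7 - 23 = -30)
W(L) = -9 + sqrt(-40 + L) (W(L) = -9 + sqrt(L - 40) = -9 + sqrt(-40 + L))
Q = -40481/4498 (Q = -9 + 1/4498 = -40481/4498 ≈ -8.9998)
((-885 - 1*535) + W(d))/(Q - 1611) = ((-885 - 1*535) + (-9 + sqrt(-40 - 30)))/(-40481/4498 - 1611) = ((-885 - 535) + (-9 + sqrt(-70)))/(-7286759/4498) = (-1420 + (-9 + I*sqrt(70)))*(-4498/7286759) = (-1429 + I*sqrt(70))*(-4498/7286759) = 6427642/7286759 - 4498*I*sqrt(70)/7286759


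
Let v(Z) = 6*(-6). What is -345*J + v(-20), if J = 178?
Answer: -61446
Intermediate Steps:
v(Z) = -36
-345*J + v(-20) = -345*178 - 36 = -61410 - 36 = -61446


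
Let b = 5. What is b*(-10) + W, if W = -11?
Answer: -61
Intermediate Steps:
b*(-10) + W = 5*(-10) - 11 = -50 - 11 = -61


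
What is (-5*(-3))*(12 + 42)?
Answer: 810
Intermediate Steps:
(-5*(-3))*(12 + 42) = 15*54 = 810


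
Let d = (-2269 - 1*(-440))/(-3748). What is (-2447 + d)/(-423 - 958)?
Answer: 9169527/5175988 ≈ 1.7716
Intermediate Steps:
d = 1829/3748 (d = (-2269 + 440)*(-1/3748) = -1829*(-1/3748) = 1829/3748 ≈ 0.48799)
(-2447 + d)/(-423 - 958) = (-2447 + 1829/3748)/(-423 - 958) = -9169527/3748/(-1381) = -9169527/3748*(-1/1381) = 9169527/5175988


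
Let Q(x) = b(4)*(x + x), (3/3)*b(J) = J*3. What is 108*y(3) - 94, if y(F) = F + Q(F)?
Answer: 8006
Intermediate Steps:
b(J) = 3*J (b(J) = J*3 = 3*J)
Q(x) = 24*x (Q(x) = (3*4)*(x + x) = 12*(2*x) = 24*x)
y(F) = 25*F (y(F) = F + 24*F = 25*F)
108*y(3) - 94 = 108*(25*3) - 94 = 108*75 - 94 = 8100 - 94 = 8006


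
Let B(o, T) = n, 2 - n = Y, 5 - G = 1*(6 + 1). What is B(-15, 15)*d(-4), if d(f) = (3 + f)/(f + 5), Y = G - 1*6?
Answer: -10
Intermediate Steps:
G = -2 (G = 5 - (6 + 1) = 5 - 7 = -2)
Y = -8 (Y = -2 - 1*6 = -2 - 6 = -8)
d(f) = (3 + f)/(5 + f)
n = 10 (n = 2 - 1*(-8) = 2 + 8 = 10)
B(o, T) = 10
B(-15, 15)*d(-4) = 10*((3 - 4)/(5 - 4)) = 10*(-1/1) = 10*(1*(-1)) = 10*(-1) = -10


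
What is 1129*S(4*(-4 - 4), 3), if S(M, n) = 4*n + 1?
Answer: 14677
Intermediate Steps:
S(M, n) = 1 + 4*n
1129*S(4*(-4 - 4), 3) = 1129*(1 + 4*3) = 1129*(1 + 12) = 1129*13 = 14677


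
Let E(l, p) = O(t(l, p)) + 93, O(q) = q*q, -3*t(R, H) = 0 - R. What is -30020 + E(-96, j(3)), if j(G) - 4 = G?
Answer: -28903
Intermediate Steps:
t(R, H) = R/3 (t(R, H) = -(0 - R)/3 = -(-1)*R/3 = R/3)
j(G) = 4 + G
O(q) = q²
E(l, p) = 93 + l²/9 (E(l, p) = (l/3)² + 93 = l²/9 + 93 = 93 + l²/9)
-30020 + E(-96, j(3)) = -30020 + (93 + (⅑)*(-96)²) = -30020 + (93 + (⅑)*9216) = -30020 + (93 + 1024) = -30020 + 1117 = -28903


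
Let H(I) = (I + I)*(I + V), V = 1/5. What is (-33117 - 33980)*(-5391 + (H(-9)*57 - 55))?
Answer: -1201975658/5 ≈ -2.4040e+8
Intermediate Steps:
V = ⅕ ≈ 0.20000
H(I) = 2*I*(⅕ + I) (H(I) = (I + I)*(I + ⅕) = (2*I)*(⅕ + I) = 2*I*(⅕ + I))
(-33117 - 33980)*(-5391 + (H(-9)*57 - 55)) = (-33117 - 33980)*(-5391 + (((⅖)*(-9)*(1 + 5*(-9)))*57 - 55)) = -67097*(-5391 + (((⅖)*(-9)*(1 - 45))*57 - 55)) = -67097*(-5391 + (((⅖)*(-9)*(-44))*57 - 55)) = -67097*(-5391 + ((792/5)*57 - 55)) = -67097*(-5391 + (45144/5 - 55)) = -67097*(-5391 + 44869/5) = -67097*17914/5 = -1201975658/5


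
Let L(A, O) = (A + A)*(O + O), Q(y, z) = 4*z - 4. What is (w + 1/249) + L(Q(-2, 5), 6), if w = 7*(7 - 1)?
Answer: 106075/249 ≈ 426.00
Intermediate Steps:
Q(y, z) = -4 + 4*z
w = 42 (w = 7*6 = 42)
L(A, O) = 4*A*O (L(A, O) = (2*A)*(2*O) = 4*A*O)
(w + 1/249) + L(Q(-2, 5), 6) = (42 + 1/249) + 4*(-4 + 4*5)*6 = (42 + 1/249) + 4*(-4 + 20)*6 = 10459/249 + 4*16*6 = 10459/249 + 384 = 106075/249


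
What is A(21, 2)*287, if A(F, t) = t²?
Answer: 1148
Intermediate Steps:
A(21, 2)*287 = 2²*287 = 4*287 = 1148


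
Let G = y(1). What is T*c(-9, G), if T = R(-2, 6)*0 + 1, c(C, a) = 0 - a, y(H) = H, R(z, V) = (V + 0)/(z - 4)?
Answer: -1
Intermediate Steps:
R(z, V) = V/(-4 + z)
G = 1
c(C, a) = -a
T = 1 (T = (6/(-4 - 2))*0 + 1 = (6/(-6))*0 + 1 = (6*(-⅙))*0 + 1 = -1*0 + 1 = 0 + 1 = 1)
T*c(-9, G) = 1*(-1*1) = 1*(-1) = -1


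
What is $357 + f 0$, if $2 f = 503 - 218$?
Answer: $357$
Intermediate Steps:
$f = \frac{285}{2}$ ($f = \frac{503 - 218}{2} = \frac{1}{2} \cdot 285 = \frac{285}{2} \approx 142.5$)
$357 + f 0 = 357 + \frac{285}{2} \cdot 0 = 357 + 0 = 357$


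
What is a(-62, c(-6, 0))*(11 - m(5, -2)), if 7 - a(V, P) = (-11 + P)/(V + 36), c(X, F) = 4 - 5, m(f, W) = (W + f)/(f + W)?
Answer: 850/13 ≈ 65.385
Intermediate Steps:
m(f, W) = 1 (m(f, W) = (W + f)/(W + f) = 1)
c(X, F) = -1
a(V, P) = 7 - (-11 + P)/(36 + V) (a(V, P) = 7 - (-11 + P)/(V + 36) = 7 - (-11 + P)/(36 + V))
a(-62, c(-6, 0))*(11 - m(5, -2)) = ((263 - 1*(-1) + 7*(-62))/(36 - 62))*(11 - 1*1) = ((263 + 1 - 434)/(-26))*(11 - 1) = -1/26*(-170)*10 = (85/13)*10 = 850/13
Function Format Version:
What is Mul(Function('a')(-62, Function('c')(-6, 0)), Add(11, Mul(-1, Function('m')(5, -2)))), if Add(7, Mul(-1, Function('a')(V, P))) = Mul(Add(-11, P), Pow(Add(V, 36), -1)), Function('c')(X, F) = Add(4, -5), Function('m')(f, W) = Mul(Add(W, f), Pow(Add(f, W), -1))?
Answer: Rational(850, 13) ≈ 65.385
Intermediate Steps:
Function('m')(f, W) = 1 (Function('m')(f, W) = Mul(Add(W, f), Pow(Add(W, f), -1)) = 1)
Function('c')(X, F) = -1
Function('a')(V, P) = Add(7, Mul(-1, Pow(Add(36, V), -1), Add(-11, P))) (Function('a')(V, P) = Add(7, Mul(-1, Mul(Add(-11, P), Pow(Add(V, 36), -1)))) = Add(7, Mul(-1, Mul(Add(-11, P), Pow(Add(36, V), -1)))) = Add(7, Mul(-1, Mul(Pow(Add(36, V), -1), Add(-11, P)))) = Add(7, Mul(-1, Pow(Add(36, V), -1), Add(-11, P))))
Mul(Function('a')(-62, Function('c')(-6, 0)), Add(11, Mul(-1, Function('m')(5, -2)))) = Mul(Mul(Pow(Add(36, -62), -1), Add(263, Mul(-1, -1), Mul(7, -62))), Add(11, Mul(-1, 1))) = Mul(Mul(Pow(-26, -1), Add(263, 1, -434)), Add(11, -1)) = Mul(Mul(Rational(-1, 26), -170), 10) = Mul(Rational(85, 13), 10) = Rational(850, 13)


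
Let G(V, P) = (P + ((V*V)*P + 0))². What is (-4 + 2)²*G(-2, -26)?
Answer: 67600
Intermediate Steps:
G(V, P) = (P + P*V²)² (G(V, P) = (P + (V²*P + 0))² = (P + (P*V² + 0))² = (P + P*V²)²)
(-4 + 2)²*G(-2, -26) = (-4 + 2)²*((-26)²*(1 + (-2)²)²) = (-2)²*(676*(1 + 4)²) = 4*(676*5²) = 4*(676*25) = 4*16900 = 67600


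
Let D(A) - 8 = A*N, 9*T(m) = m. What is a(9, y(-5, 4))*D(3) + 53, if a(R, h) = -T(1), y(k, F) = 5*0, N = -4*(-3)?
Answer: 433/9 ≈ 48.111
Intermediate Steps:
N = 12
T(m) = m/9
y(k, F) = 0
a(R, h) = -⅑ (a(R, h) = -1/9 = -1*⅑ = -⅑)
D(A) = 8 + 12*A (D(A) = 8 + A*12 = 8 + 12*A)
a(9, y(-5, 4))*D(3) + 53 = -(8 + 12*3)/9 + 53 = -(8 + 36)/9 + 53 = -⅑*44 + 53 = -44/9 + 53 = 433/9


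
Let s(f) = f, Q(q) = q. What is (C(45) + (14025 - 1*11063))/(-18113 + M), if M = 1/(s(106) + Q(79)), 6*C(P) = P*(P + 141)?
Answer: -806045/3350904 ≈ -0.24055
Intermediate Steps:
C(P) = P*(141 + P)/6 (C(P) = (P*(P + 141))/6 = (P*(141 + P))/6 = P*(141 + P)/6)
M = 1/185 (M = 1/(106 + 79) = 1/185 ≈ 0.0054054)
(C(45) + (14025 - 1*11063))/(-18113 + M) = ((⅙)*45*(141 + 45) + (14025 - 1*11063))/(-18113 + 1/185) = ((⅙)*45*186 + (14025 - 11063))/(-3350904/185) = (1395 + 2962)*(-185/3350904) = 4357*(-185/3350904) = -806045/3350904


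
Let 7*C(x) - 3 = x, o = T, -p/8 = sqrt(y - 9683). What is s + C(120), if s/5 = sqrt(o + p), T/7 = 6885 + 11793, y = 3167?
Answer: 123/7 + 5*sqrt(130746 - 48*I*sqrt(181)) ≈ 1825.5 - 4.4648*I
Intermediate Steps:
p = -48*I*sqrt(181) (p = -8*sqrt(3167 - 9683) = -48*I*sqrt(181) ≈ -645.77*I)
T = 130746 (T = 7*(6885 + 11793) = 7*18678 = 130746)
o = 130746
C(x) = 3/7 + x/7
s = 5*sqrt(130746 - 48*I*sqrt(181)) ≈ 1807.9 - 4.4648*I
s + C(120) = 5*sqrt(130746 - 48*I*sqrt(181)) + (3/7 + (1/7)*120) = 5*sqrt(130746 - 48*I*sqrt(181)) + (3/7 + 120/7) = 5*sqrt(130746 - 48*I*sqrt(181)) + 123/7 = 123/7 + 5*sqrt(130746 - 48*I*sqrt(181))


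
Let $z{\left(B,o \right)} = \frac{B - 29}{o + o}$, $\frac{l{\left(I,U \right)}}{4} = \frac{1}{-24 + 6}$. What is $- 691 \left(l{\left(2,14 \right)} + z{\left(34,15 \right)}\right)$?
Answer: $\frac{691}{18} \approx 38.389$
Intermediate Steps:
$l{\left(I,U \right)} = - \frac{2}{9}$ ($l{\left(I,U \right)} = \frac{4}{-24 + 6} = \frac{4}{-18} = 4 \left(- \frac{1}{18}\right) = - \frac{2}{9}$)
$z{\left(B,o \right)} = \frac{-29 + B}{2 o}$
$- 691 \left(l{\left(2,14 \right)} + z{\left(34,15 \right)}\right) = - 691 \left(- \frac{2}{9} + \frac{-29 + 34}{2 \cdot 15}\right) = - 691 \left(- \frac{2}{9} + \frac{1}{2} \cdot \frac{1}{15} \cdot 5\right) = - 691 \left(- \frac{2}{9} + \frac{1}{6}\right) = \left(-691\right) \left(- \frac{1}{18}\right) = \frac{691}{18}$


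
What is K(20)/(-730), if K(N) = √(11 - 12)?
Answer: -I/730 ≈ -0.0013699*I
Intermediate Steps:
K(N) = I (K(N) = √(-1) = I)
K(20)/(-730) = I/(-730) = I*(-1/730) = -I/730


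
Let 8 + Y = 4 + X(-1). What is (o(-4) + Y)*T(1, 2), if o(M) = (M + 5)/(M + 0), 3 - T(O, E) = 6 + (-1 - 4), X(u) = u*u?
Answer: -13/2 ≈ -6.5000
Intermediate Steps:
X(u) = u²
T(O, E) = 2 (T(O, E) = 3 - (6 + (-1 - 4)) = 3 - (6 - 5) = 3 - 1*1 = 3 - 1 = 2)
o(M) = (5 + M)/M
Y = -3 (Y = -8 + (4 + (-1)²) = -8 + (4 + 1) = -8 + 5 = -3)
(o(-4) + Y)*T(1, 2) = ((5 - 4)/(-4) - 3)*2 = (-¼*1 - 3)*2 = (-¼ - 3)*2 = -13/4*2 = -13/2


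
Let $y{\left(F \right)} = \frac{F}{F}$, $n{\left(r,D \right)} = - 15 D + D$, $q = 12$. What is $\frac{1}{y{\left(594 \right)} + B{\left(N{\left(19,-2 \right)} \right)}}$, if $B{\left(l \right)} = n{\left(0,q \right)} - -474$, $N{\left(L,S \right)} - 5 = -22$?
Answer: $\frac{1}{307} \approx 0.0032573$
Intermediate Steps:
$N{\left(L,S \right)} = -17$ ($N{\left(L,S \right)} = 5 - 22 = -17$)
$n{\left(r,D \right)} = - 14 D$
$y{\left(F \right)} = 1$
$B{\left(l \right)} = 306$ ($B{\left(l \right)} = \left(-14\right) 12 - -474 = -168 + 474 = 306$)
$\frac{1}{y{\left(594 \right)} + B{\left(N{\left(19,-2 \right)} \right)}} = \frac{1}{1 + 306} = \frac{1}{307}$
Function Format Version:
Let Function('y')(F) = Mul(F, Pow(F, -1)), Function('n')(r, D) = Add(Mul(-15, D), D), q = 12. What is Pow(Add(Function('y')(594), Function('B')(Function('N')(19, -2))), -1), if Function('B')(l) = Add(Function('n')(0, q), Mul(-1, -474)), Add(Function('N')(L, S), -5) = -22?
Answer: Rational(1, 307) ≈ 0.0032573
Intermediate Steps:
Function('N')(L, S) = -17 (Function('N')(L, S) = Add(5, -22) = -17)
Function('n')(r, D) = Mul(-14, D)
Function('y')(F) = 1
Function('B')(l) = 306 (Function('B')(l) = Add(Mul(-14, 12), Mul(-1, -474)) = Add(-168, 474) = 306)
Pow(Add(Function('y')(594), Function('B')(Function('N')(19, -2))), -1) = Pow(Add(1, 306), -1) = Pow(307, -1) = Rational(1, 307)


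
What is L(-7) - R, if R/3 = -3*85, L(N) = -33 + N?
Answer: 725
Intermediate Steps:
R = -765 (R = 3*(-3*85) = 3*(-255) = -765)
L(-7) - R = (-33 - 7) - 1*(-765) = -40 + 765 = 725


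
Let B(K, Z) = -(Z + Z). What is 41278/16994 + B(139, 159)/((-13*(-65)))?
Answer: 14737909/7179965 ≈ 2.0526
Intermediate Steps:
B(K, Z) = -2*Z
41278/16994 + B(139, 159)/((-13*(-65))) = 41278/16994 + (-2*159)/((-13*(-65))) = 41278*(1/16994) - 318/845 = 20639/8497 - 318*1/845 = 20639/8497 - 318/845 = 14737909/7179965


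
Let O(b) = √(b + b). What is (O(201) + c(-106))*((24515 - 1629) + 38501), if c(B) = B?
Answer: -6507022 + 61387*√402 ≈ -5.2762e+6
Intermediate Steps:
O(b) = √2*√b (O(b) = √(2*b) = √2*√b)
(O(201) + c(-106))*((24515 - 1629) + 38501) = (√2*√201 - 106)*((24515 - 1629) + 38501) = (√402 - 106)*(22886 + 38501) = (-106 + √402)*61387 = -6507022 + 61387*√402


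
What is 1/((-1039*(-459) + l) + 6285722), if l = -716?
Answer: 1/6761907 ≈ 1.4789e-7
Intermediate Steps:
1/((-1039*(-459) + l) + 6285722) = 1/((-1039*(-459) - 716) + 6285722) = 1/((476901 - 716) + 6285722) = 1/(476185 + 6285722) = 1/6761907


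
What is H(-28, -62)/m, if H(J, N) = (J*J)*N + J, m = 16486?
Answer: -24318/8243 ≈ -2.9501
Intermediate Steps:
H(J, N) = J + N*J**2 (H(J, N) = J**2*N + J = N*J**2 + J = J + N*J**2)
H(-28, -62)/m = -28*(1 - 28*(-62))/16486 = -28*(1 + 1736)*(1/16486) = -28*1737*(1/16486) = -48636*1/16486 = -24318/8243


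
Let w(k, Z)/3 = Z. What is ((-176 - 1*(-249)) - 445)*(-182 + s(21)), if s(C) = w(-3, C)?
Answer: 44268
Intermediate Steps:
w(k, Z) = 3*Z
s(C) = 3*C
((-176 - 1*(-249)) - 445)*(-182 + s(21)) = ((-176 - 1*(-249)) - 445)*(-182 + 3*21) = ((-176 + 249) - 445)*(-182 + 63) = (73 - 445)*(-119) = -372*(-119) = 44268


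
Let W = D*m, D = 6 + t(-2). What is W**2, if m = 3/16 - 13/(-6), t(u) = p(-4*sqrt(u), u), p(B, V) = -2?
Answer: 12769/144 ≈ 88.674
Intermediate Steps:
t(u) = -2
m = 113/48 (m = 3*(1/16) - 13*(-1/6) = 3/16 + 13/6 = 113/48 ≈ 2.3542)
D = 4 (D = 6 - 2 = 4)
W = 113/12 (W = 4*(113/48) = 113/12 ≈ 9.4167)
W**2 = (113/12)**2 = 12769/144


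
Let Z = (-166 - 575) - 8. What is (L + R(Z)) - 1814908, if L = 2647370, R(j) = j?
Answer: 831713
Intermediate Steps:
Z = -749 (Z = -741 - 8 = -749)
(L + R(Z)) - 1814908 = (2647370 - 749) - 1814908 = 2646621 - 1814908 = 831713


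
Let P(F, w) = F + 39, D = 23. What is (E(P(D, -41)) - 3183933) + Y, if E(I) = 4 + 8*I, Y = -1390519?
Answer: -4573952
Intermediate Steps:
P(F, w) = 39 + F
(E(P(D, -41)) - 3183933) + Y = ((4 + 8*(39 + 23)) - 3183933) - 1390519 = ((4 + 8*62) - 3183933) - 1390519 = ((4 + 496) - 3183933) - 1390519 = (500 - 3183933) - 1390519 = -3183433 - 1390519 = -4573952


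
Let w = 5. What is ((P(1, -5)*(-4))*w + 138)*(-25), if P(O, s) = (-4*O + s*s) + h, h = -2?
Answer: 6050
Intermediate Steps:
P(O, s) = -2 + s**2 - 4*O (P(O, s) = (-4*O + s*s) - 2 = (-4*O + s**2) - 2 = (s**2 - 4*O) - 2 = -2 + s**2 - 4*O)
((P(1, -5)*(-4))*w + 138)*(-25) = (((-2 + (-5)**2 - 4*1)*(-4))*5 + 138)*(-25) = (((-2 + 25 - 4)*(-4))*5 + 138)*(-25) = ((19*(-4))*5 + 138)*(-25) = (-76*5 + 138)*(-25) = (-380 + 138)*(-25) = -242*(-25) = 6050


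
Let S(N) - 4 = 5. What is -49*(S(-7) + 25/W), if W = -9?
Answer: -2744/9 ≈ -304.89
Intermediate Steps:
S(N) = 9 (S(N) = 4 + 5 = 9)
-49*(S(-7) + 25/W) = -49*(9 + 25/(-9)) = -49*(9 + 25*(-1/9)) = -49*(9 - 25/9) = -49*56/9 = -2744/9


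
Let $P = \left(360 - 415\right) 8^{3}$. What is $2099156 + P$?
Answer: $2070996$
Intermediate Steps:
$P = -28160$ ($P = \left(-55\right) 512 = -28160$)
$2099156 + P = 2099156 - 28160 = 2070996$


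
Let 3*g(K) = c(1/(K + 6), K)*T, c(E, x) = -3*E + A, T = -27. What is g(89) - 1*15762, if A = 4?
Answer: -1500783/95 ≈ -15798.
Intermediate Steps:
c(E, x) = 4 - 3*E (c(E, x) = -3*E + 4 = 4 - 3*E)
g(K) = -36 + 27/(6 + K) (g(K) = ((4 - 3/(K + 6))*(-27))/3 = ((4 - 3/(6 + K))*(-27))/3 = (-108 + 81/(6 + K))/3 = -36 + 27/(6 + K))
g(89) - 1*15762 = 9*(-21 - 4*89)/(6 + 89) - 1*15762 = 9*(-21 - 356)/95 - 15762 = 9*(1/95)*(-377) - 15762 = -3393/95 - 15762 = -1500783/95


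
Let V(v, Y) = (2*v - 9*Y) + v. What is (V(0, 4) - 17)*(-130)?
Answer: 6890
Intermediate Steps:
V(v, Y) = -9*Y + 3*v (V(v, Y) = (-9*Y + 2*v) + v = -9*Y + 3*v)
(V(0, 4) - 17)*(-130) = ((-9*4 + 3*0) - 17)*(-130) = ((-36 + 0) - 17)*(-130) = (-36 - 17)*(-130) = -53*(-130) = 6890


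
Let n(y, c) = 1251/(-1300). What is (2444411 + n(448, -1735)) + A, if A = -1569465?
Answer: 1137428549/1300 ≈ 8.7495e+5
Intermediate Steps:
n(y, c) = -1251/1300 (n(y, c) = 1251*(-1/1300) = -1251/1300)
(2444411 + n(448, -1735)) + A = (2444411 - 1251/1300) - 1569465 = 3177733049/1300 - 1569465 = 1137428549/1300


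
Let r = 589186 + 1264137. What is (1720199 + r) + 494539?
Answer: 4068061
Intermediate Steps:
r = 1853323
(1720199 + r) + 494539 = (1720199 + 1853323) + 494539 = 3573522 + 494539 = 4068061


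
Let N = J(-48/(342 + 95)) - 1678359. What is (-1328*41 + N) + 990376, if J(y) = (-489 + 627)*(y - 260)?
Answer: -14788197/19 ≈ -7.7833e+5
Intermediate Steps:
J(y) = -35880 + 138*y (J(y) = 138*(-260 + y) = -35880 + 138*y)
N = -32570829/19 (N = (-35880 + 138*(-48/(342 + 95))) - 1678359 = (-35880 + 138*(-48/437)) - 1678359 = (-35880 - 288/19) - 1678359 = -682008/19 - 1678359 = -32570829/19 ≈ -1.7143e+6)
(-1328*41 + N) + 990376 = (-1328*41 - 32570829/19) + 990376 = (-54448 - 32570829/19) + 990376 = -33605341/19 + 990376 = -14788197/19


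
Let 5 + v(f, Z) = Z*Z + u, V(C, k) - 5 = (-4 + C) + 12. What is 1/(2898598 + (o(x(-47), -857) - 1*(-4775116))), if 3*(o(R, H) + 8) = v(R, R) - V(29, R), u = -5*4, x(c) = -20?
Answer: 1/7673817 ≈ 1.3031e-7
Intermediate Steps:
u = -20
V(C, k) = 13 + C (V(C, k) = 5 + ((-4 + C) + 12) = 5 + (8 + C) = 13 + C)
v(f, Z) = -25 + Z² (v(f, Z) = -5 + (Z*Z - 20) = -5 + (Z² - 20) = -5 + (-20 + Z²) = -25 + Z²)
o(R, H) = -91/3 + R²/3 (o(R, H) = -8 + ((-25 + R²) - (13 + 29))/3 = -8 + ((-25 + R²) - 1*42)/3 = -8 + ((-25 + R²) - 42)/3 = -8 + (-67 + R²)/3 = -8 + (-67/3 + R²/3) = -91/3 + R²/3)
1/(2898598 + (o(x(-47), -857) - 1*(-4775116))) = 1/(2898598 + ((-91/3 + (⅓)*(-20)²) - 1*(-4775116))) = 1/(2898598 + ((-91/3 + (⅓)*400) + 4775116)) = 1/(2898598 + ((-91/3 + 400/3) + 4775116)) = 1/(2898598 + (103 + 4775116)) = 1/(2898598 + 4775219) = 1/7673817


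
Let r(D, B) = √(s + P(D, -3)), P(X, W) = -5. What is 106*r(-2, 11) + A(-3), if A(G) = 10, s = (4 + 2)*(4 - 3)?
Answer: 116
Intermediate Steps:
s = 6 (s = 6*1 = 6)
r(D, B) = 1 (r(D, B) = √(6 - 5) = √1 = 1)
106*r(-2, 11) + A(-3) = 106*1 + 10 = 106 + 10 = 116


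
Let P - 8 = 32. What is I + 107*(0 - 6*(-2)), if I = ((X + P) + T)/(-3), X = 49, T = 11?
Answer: 3752/3 ≈ 1250.7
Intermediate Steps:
P = 40 (P = 8 + 32 = 40)
I = -100/3 (I = ((49 + 40) + 11)/(-3) = (89 + 11)*(-⅓) = 100*(-⅓) = -100/3 ≈ -33.333)
I + 107*(0 - 6*(-2)) = -100/3 + 107*(0 - 6*(-2)) = -100/3 + 107*(0 + 12) = -100/3 + 107*12 = -100/3 + 1284 = 3752/3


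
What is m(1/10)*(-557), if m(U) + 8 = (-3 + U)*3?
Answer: 93019/10 ≈ 9301.9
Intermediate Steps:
m(U) = -17 + 3*U (m(U) = -8 + (-3 + U)*3 = -8 + (-9 + 3*U) = -17 + 3*U)
m(1/10)*(-557) = (-17 + 3*(1/10))*(-557) = (-17 + 3*((⅒)*1))*(-557) = (-17 + 3*(⅒))*(-557) = (-17 + 3/10)*(-557) = -167/10*(-557) = 93019/10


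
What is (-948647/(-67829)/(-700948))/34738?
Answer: -948647/1651604380524296 ≈ -5.7438e-10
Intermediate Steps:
(-948647/(-67829)/(-700948))/34738 = (-948647*(-1/67829)*(-1/700948))*(1/34738) = ((948647/67829)*(-1/700948))*(1/34738) = -948647/47544601892*1/34738 = -948647/1651604380524296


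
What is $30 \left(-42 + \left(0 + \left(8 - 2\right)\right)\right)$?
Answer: $-1080$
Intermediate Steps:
$30 \left(-42 + \left(0 + \left(8 - 2\right)\right)\right) = 30 \left(-42 + \left(0 + 6\right)\right) = 30 \left(-42 + 6\right) = 30 \left(-36\right) = -1080$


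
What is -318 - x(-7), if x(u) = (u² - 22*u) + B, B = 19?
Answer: -540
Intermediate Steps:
x(u) = 19 + u² - 22*u (x(u) = (u² - 22*u) + 19 = 19 + u² - 22*u)
-318 - x(-7) = -318 - (19 + (-7)² - 22*(-7)) = -318 - (19 + 49 + 154) = -318 - 1*222 = -318 - 222 = -540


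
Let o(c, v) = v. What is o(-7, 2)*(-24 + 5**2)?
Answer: 2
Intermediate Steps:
o(-7, 2)*(-24 + 5**2) = 2*(-24 + 5**2) = 2*(-24 + 25) = 2*1 = 2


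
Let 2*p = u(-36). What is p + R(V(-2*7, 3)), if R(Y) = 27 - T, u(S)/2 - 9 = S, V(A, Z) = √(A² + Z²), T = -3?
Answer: 3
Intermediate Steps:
u(S) = 18 + 2*S
p = -27 (p = (18 + 2*(-36))/2 = (18 - 72)/2 = (½)*(-54) = -27)
R(Y) = 30 (R(Y) = 27 - 1*(-3) = 27 + 3 = 30)
p + R(V(-2*7, 3)) = -27 + 30 = 3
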